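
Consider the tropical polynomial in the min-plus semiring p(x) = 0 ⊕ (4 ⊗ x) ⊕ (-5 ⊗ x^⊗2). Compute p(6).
p(6) = 0

A tropical monomial a ⊗ x^⊗i evaluates to a + i · x. Evaluating each term at x = 6:
  Term 0 contributes 0 + 0 · 6 = 0
  Term 1 contributes 4 + 1 · 6 = 10
  Term 2 contributes -5 + 2 · 6 = 7
p(6) = ⊕ of these = min[0, 10, 7] = 0.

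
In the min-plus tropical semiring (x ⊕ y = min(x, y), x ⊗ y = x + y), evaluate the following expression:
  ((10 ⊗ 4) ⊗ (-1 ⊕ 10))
((10 ⊗ 4) ⊗ (-1 ⊕ 10)) = 13

Expand innermost to outermost. Recall ⊕ takes the minimum of its arguments and ⊗ takes their sum. Working out the expression ((10 ⊗ 4) ⊗ (-1 ⊕ 10)) gives 13.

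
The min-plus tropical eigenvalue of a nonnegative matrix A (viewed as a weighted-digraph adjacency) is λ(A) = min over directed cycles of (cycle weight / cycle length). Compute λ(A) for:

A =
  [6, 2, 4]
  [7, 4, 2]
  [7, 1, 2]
λ(A) = 3/2

Enumerate directed cycles and compute their means (weight / length). Sample:
  cycle 0 → 0: weight = 6, length = 1, mean = 6/1 ≈ 6.000
  cycle 1 → 1: weight = 4, length = 1, mean = 4/1 ≈ 4.000
  cycle 2 → 2: weight = 2, length = 1, mean = 2/1 ≈ 2.000
  cycle 0 → 1 → 0: weight = 9, length = 2, mean = 9/2 ≈ 4.500
  cycle 0 → 2 → 0: weight = 11, length = 2, mean = 11/2 ≈ 5.500
  cycle 1 → 0 → 1: weight = 9, length = 2, mean = 9/2 ≈ 4.500
Minimum mean = 1.500, attained e.g. along the cycle 1 → 2 → 1 with weight 3 and length 2. So λ(A) = 3/2 = 3/2.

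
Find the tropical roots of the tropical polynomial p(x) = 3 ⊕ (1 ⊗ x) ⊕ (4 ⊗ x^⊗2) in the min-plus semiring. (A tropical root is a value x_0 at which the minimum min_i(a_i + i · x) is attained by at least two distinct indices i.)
Roots: {-3, 2}

Each tropical root is a break point of the lower envelope of the lines y = a_i + i · x (there are 3 lines, with slopes 0, 1, ..., 2). Only the lines that attain the minimum somewhere contribute to roots; other lines are dominated. Here the surviving (envelope) indices are i = 2, i = 1, i = 0.
Intersections between consecutive envelope lines give the roots: for adjacent envelope indices i < j the intersection is x = (a_i − a_j) / (j − i). Reading off the sorted break points: {-3, 2}.
Verification: at each break x_0, at least two indices attain the minimum of min_i(a_i + i · x_0).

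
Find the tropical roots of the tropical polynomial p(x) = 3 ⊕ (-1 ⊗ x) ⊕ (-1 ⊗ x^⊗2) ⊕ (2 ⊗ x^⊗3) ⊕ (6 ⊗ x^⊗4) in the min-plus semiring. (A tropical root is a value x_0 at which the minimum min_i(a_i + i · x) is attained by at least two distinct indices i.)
Roots: {-4, -3, 0, 4}

Each tropical root is a break point of the lower envelope of the lines y = a_i + i · x (there are 5 lines, with slopes 0, 1, ..., 4). Only the lines that attain the minimum somewhere contribute to roots; other lines are dominated. Here the surviving (envelope) indices are i = 4, i = 3, i = 2, i = 1, i = 0.
Intersections between consecutive envelope lines give the roots: for adjacent envelope indices i < j the intersection is x = (a_i − a_j) / (j − i). Reading off the sorted break points: {-4, -3, 0, 4}.
Verification: at each break x_0, at least two indices attain the minimum of min_i(a_i + i · x_0).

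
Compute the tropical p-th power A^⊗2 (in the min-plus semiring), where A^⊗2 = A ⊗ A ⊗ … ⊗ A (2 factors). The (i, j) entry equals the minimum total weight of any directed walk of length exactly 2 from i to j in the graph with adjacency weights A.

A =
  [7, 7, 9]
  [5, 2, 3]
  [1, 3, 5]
A^⊗2 =
  [10, 9, 10]
  [4, 4, 5]
  [6, 5, 6]

Each entry (A^⊗2)_ij equals the minimum over all length-2 walks i = v_0 → v_1 → … → v_2 = j of Σ_t A[v_t][v_{t+1}]. For example, for (i, j) = (0, 2) we minimise over 3 possible intermediate vertex sequences; the minimum is 10, attained along the walk 0 → 1 → 2.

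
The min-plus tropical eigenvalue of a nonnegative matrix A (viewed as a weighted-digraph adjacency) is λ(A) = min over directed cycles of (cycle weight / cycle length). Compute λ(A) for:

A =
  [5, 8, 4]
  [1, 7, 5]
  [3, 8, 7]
λ(A) = 7/2

Enumerate directed cycles and compute their means (weight / length). Sample:
  cycle 0 → 0: weight = 5, length = 1, mean = 5/1 ≈ 5.000
  cycle 1 → 1: weight = 7, length = 1, mean = 7/1 ≈ 7.000
  cycle 2 → 2: weight = 7, length = 1, mean = 7/1 ≈ 7.000
  cycle 0 → 1 → 0: weight = 9, length = 2, mean = 9/2 ≈ 4.500
  cycle 0 → 2 → 0: weight = 7, length = 2, mean = 7/2 ≈ 3.500
  cycle 1 → 0 → 1: weight = 9, length = 2, mean = 9/2 ≈ 4.500
Minimum mean = 3.500, attained e.g. along the cycle 0 → 2 → 0 with weight 7 and length 2. So λ(A) = 7/2 = 7/2.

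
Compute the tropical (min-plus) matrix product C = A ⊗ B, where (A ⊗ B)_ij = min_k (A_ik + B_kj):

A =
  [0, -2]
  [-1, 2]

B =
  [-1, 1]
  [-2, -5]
A ⊗ B =
  [-4, -7]
  [-2, -3]

Apply the min-plus product entry-by-entry:
  C[0][0] = min over k of (A[0][0] + B[0][0] = 0 + -1 = -1, A[0][1] + B[1][0] = -2 + -2 = -4) = -4 (attained at k = 1)
  C[0][1] = min over k of (A[0][0] + B[0][1] = 0 + 1 = 1, A[0][1] + B[1][1] = -2 + -5 = -7) = -7 (attained at k = 1)
  C[1][0] = min over k of (A[1][0] + B[0][0] = -1 + -1 = -2, A[1][1] + B[1][0] = 2 + -2 = 0) = -2 (attained at k = 0)
  C[1][1] = min over k of (A[1][0] + B[0][1] = -1 + 1 = 0, A[1][1] + B[1][1] = 2 + -5 = -3) = -3 (attained at k = 1)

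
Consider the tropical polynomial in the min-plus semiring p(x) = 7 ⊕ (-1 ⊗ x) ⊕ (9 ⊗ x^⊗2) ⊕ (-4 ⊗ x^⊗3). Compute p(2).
p(2) = 1

A tropical monomial a ⊗ x^⊗i evaluates to a + i · x. Evaluating each term at x = 2:
  Term 0 contributes 7 + 0 · 2 = 7
  Term 1 contributes -1 + 1 · 2 = 1
  Term 2 contributes 9 + 2 · 2 = 13
  Term 3 contributes -4 + 3 · 2 = 2
p(2) = ⊕ of these = min[7, 1, 13, 2] = 1.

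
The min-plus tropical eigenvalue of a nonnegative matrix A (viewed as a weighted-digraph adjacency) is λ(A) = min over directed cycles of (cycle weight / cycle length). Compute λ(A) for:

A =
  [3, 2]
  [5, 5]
λ(A) = 3

Enumerate directed cycles and compute their means (weight / length). Sample:
  cycle 0 → 0: weight = 3, length = 1, mean = 3/1 ≈ 3.000
  cycle 1 → 1: weight = 5, length = 1, mean = 5/1 ≈ 5.000
  cycle 0 → 1 → 0: weight = 7, length = 2, mean = 7/2 ≈ 3.500
  cycle 1 → 0 → 1: weight = 7, length = 2, mean = 7/2 ≈ 3.500
Minimum mean = 3.000, attained e.g. along the cycle 0 → 0 with weight 3 and length 1. So λ(A) = 3/1 = 3.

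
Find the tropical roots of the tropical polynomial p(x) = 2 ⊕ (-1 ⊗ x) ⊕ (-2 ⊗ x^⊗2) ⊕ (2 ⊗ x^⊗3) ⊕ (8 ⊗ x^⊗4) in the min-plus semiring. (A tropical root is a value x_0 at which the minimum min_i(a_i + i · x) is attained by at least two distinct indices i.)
Roots: {-6, -4, 1, 3}

Each tropical root is a break point of the lower envelope of the lines y = a_i + i · x (there are 5 lines, with slopes 0, 1, ..., 4). Only the lines that attain the minimum somewhere contribute to roots; other lines are dominated. Here the surviving (envelope) indices are i = 4, i = 3, i = 2, i = 1, i = 0.
Intersections between consecutive envelope lines give the roots: for adjacent envelope indices i < j the intersection is x = (a_i − a_j) / (j − i). Reading off the sorted break points: {-6, -4, 1, 3}.
Verification: at each break x_0, at least two indices attain the minimum of min_i(a_i + i · x_0).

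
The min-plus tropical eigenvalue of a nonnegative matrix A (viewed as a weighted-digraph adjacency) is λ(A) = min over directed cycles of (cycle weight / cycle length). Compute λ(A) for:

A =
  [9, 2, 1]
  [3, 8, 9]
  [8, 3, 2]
λ(A) = 2

Enumerate directed cycles and compute their means (weight / length). Sample:
  cycle 0 → 0: weight = 9, length = 1, mean = 9/1 ≈ 9.000
  cycle 1 → 1: weight = 8, length = 1, mean = 8/1 ≈ 8.000
  cycle 2 → 2: weight = 2, length = 1, mean = 2/1 ≈ 2.000
  cycle 0 → 1 → 0: weight = 5, length = 2, mean = 5/2 ≈ 2.500
  cycle 0 → 2 → 0: weight = 9, length = 2, mean = 9/2 ≈ 4.500
  cycle 1 → 0 → 1: weight = 5, length = 2, mean = 5/2 ≈ 2.500
Minimum mean = 2.000, attained e.g. along the cycle 2 → 2 with weight 2 and length 1. So λ(A) = 2/1 = 2.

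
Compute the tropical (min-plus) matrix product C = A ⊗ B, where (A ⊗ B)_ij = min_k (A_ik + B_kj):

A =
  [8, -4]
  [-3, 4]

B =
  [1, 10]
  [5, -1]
A ⊗ B =
  [1, -5]
  [-2, 3]

Apply the min-plus product entry-by-entry:
  C[0][0] = min over k of (A[0][0] + B[0][0] = 8 + 1 = 9, A[0][1] + B[1][0] = -4 + 5 = 1) = 1 (attained at k = 1)
  C[0][1] = min over k of (A[0][0] + B[0][1] = 8 + 10 = 18, A[0][1] + B[1][1] = -4 + -1 = -5) = -5 (attained at k = 1)
  C[1][0] = min over k of (A[1][0] + B[0][0] = -3 + 1 = -2, A[1][1] + B[1][0] = 4 + 5 = 9) = -2 (attained at k = 0)
  C[1][1] = min over k of (A[1][0] + B[0][1] = -3 + 10 = 7, A[1][1] + B[1][1] = 4 + -1 = 3) = 3 (attained at k = 1)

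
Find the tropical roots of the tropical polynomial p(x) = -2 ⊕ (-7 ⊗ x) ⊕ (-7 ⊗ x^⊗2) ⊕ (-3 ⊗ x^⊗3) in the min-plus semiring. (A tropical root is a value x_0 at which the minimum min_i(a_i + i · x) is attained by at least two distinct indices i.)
Roots: {-4, 0, 5}

Each tropical root is a break point of the lower envelope of the lines y = a_i + i · x (there are 4 lines, with slopes 0, 1, ..., 3). Only the lines that attain the minimum somewhere contribute to roots; other lines are dominated. Here the surviving (envelope) indices are i = 3, i = 2, i = 1, i = 0.
Intersections between consecutive envelope lines give the roots: for adjacent envelope indices i < j the intersection is x = (a_i − a_j) / (j − i). Reading off the sorted break points: {-4, 0, 5}.
Verification: at each break x_0, at least two indices attain the minimum of min_i(a_i + i · x_0).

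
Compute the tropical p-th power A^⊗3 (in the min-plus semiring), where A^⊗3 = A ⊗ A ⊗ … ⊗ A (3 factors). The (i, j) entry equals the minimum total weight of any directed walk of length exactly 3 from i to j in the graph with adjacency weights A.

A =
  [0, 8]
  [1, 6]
A^⊗3 =
  [0, 8]
  [1, 9]

Each entry (A^⊗3)_ij equals the minimum over all length-3 walks i = v_0 → v_1 → … → v_3 = j of Σ_t A[v_t][v_{t+1}]. For example, for (i, j) = (0, 1) we minimise over 4 possible intermediate vertex sequences; the minimum is 8, attained along the walk 0 → 0 → 0 → 1.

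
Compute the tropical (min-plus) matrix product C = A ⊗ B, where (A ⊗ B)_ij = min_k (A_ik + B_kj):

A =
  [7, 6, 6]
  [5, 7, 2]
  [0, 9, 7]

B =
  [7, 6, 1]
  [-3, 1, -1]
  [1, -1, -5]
A ⊗ B =
  [3, 5, 1]
  [3, 1, -3]
  [6, 6, 1]

Apply the min-plus product entry-by-entry:
  C[0][0] = min over k of (A[0][0] + B[0][0] = 7 + 7 = 14, A[0][1] + B[1][0] = 6 + -3 = 3, A[0][2] + B[2][0] = 6 + 1 = 7) = 3 (attained at k = 1)
  C[0][1] = min over k of (A[0][0] + B[0][1] = 7 + 6 = 13, A[0][1] + B[1][1] = 6 + 1 = 7, A[0][2] + B[2][1] = 6 + -1 = 5) = 5 (attained at k = 2)
  C[0][2] = min over k of (A[0][0] + B[0][2] = 7 + 1 = 8, A[0][1] + B[1][2] = 6 + -1 = 5, A[0][2] + B[2][2] = 6 + -5 = 1) = 1 (attained at k = 2)
  C[1][0] = min over k of (A[1][0] + B[0][0] = 5 + 7 = 12, A[1][1] + B[1][0] = 7 + -3 = 4, A[1][2] + B[2][0] = 2 + 1 = 3) = 3 (attained at k = 2)
  C[1][1] = min over k of (A[1][0] + B[0][1] = 5 + 6 = 11, A[1][1] + B[1][1] = 7 + 1 = 8, A[1][2] + B[2][1] = 2 + -1 = 1) = 1 (attained at k = 2)
  C[1][2] = min over k of (A[1][0] + B[0][2] = 5 + 1 = 6, A[1][1] + B[1][2] = 7 + -1 = 6, A[1][2] + B[2][2] = 2 + -5 = -3) = -3 (attained at k = 2)
  C[2][0] = min over k of (A[2][0] + B[0][0] = 0 + 7 = 7, A[2][1] + B[1][0] = 9 + -3 = 6, A[2][2] + B[2][0] = 7 + 1 = 8) = 6 (attained at k = 1)
  C[2][1] = min over k of (A[2][0] + B[0][1] = 0 + 6 = 6, A[2][1] + B[1][1] = 9 + 1 = 10, A[2][2] + B[2][1] = 7 + -1 = 6) = 6 (attained at k = 0)
  C[2][2] = min over k of (A[2][0] + B[0][2] = 0 + 1 = 1, A[2][1] + B[1][2] = 9 + -1 = 8, A[2][2] + B[2][2] = 7 + -5 = 2) = 1 (attained at k = 0)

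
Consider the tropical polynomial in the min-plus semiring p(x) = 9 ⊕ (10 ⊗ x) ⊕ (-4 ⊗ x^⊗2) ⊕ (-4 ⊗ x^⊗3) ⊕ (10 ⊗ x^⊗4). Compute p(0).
p(0) = -4

A tropical monomial a ⊗ x^⊗i evaluates to a + i · x. Evaluating each term at x = 0:
  Term 0 contributes 9 + 0 · 0 = 9
  Term 1 contributes 10 + 1 · 0 = 10
  Term 2 contributes -4 + 2 · 0 = -4
  Term 3 contributes -4 + 3 · 0 = -4
  Term 4 contributes 10 + 4 · 0 = 10
p(0) = ⊕ of these = min[9, 10, -4, -4, 10] = -4.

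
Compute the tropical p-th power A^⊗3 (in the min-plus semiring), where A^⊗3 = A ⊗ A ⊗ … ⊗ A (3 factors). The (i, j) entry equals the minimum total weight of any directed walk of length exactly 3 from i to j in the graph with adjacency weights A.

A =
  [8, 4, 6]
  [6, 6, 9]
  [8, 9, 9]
A^⊗3 =
  [16, 14, 16]
  [16, 16, 18]
  [18, 18, 21]

Each entry (A^⊗3)_ij equals the minimum over all length-3 walks i = v_0 → v_1 → … → v_3 = j of Σ_t A[v_t][v_{t+1}]. For example, for (i, j) = (0, 2) we minimise over 9 possible intermediate vertex sequences; the minimum is 16, attained along the walk 0 → 1 → 0 → 2.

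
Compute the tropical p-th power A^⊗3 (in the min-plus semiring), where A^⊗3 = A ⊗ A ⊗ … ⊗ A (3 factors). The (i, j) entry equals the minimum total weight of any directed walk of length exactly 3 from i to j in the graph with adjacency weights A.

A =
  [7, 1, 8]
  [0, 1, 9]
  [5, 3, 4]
A^⊗3 =
  [2, 2, 9]
  [1, 2, 9]
  [4, 4, 11]

Each entry (A^⊗3)_ij equals the minimum over all length-3 walks i = v_0 → v_1 → … → v_3 = j of Σ_t A[v_t][v_{t+1}]. For example, for (i, j) = (0, 2) we minimise over 9 possible intermediate vertex sequences; the minimum is 9, attained along the walk 0 → 1 → 0 → 2.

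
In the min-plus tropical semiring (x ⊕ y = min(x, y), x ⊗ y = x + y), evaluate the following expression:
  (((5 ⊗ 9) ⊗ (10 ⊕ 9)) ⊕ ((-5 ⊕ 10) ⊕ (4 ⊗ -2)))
(((5 ⊗ 9) ⊗ (10 ⊕ 9)) ⊕ ((-5 ⊕ 10) ⊕ (4 ⊗ -2))) = -5

Expand innermost to outermost. Recall ⊕ takes the minimum of its arguments and ⊗ takes their sum. Working out the expression (((5 ⊗ 9) ⊗ (10 ⊕ 9)) ⊕ ((-5 ⊕ 10) ⊕ (4 ⊗ -2))) gives -5.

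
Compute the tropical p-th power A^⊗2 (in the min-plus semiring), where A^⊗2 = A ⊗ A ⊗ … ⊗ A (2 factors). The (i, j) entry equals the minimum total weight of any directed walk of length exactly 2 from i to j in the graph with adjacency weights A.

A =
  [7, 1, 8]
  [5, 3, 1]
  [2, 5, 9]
A^⊗2 =
  [6, 4, 2]
  [3, 6, 4]
  [9, 3, 6]

Each entry (A^⊗2)_ij equals the minimum over all length-2 walks i = v_0 → v_1 → … → v_2 = j of Σ_t A[v_t][v_{t+1}]. For example, for (i, j) = (0, 2) we minimise over 3 possible intermediate vertex sequences; the minimum is 2, attained along the walk 0 → 1 → 2.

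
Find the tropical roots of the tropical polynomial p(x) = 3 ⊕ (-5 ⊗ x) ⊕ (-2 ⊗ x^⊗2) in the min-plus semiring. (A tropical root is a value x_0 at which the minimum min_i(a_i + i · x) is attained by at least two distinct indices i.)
Roots: {-3, 8}

Each tropical root is a break point of the lower envelope of the lines y = a_i + i · x (there are 3 lines, with slopes 0, 1, ..., 2). Only the lines that attain the minimum somewhere contribute to roots; other lines are dominated. Here the surviving (envelope) indices are i = 2, i = 1, i = 0.
Intersections between consecutive envelope lines give the roots: for adjacent envelope indices i < j the intersection is x = (a_i − a_j) / (j − i). Reading off the sorted break points: {-3, 8}.
Verification: at each break x_0, at least two indices attain the minimum of min_i(a_i + i · x_0).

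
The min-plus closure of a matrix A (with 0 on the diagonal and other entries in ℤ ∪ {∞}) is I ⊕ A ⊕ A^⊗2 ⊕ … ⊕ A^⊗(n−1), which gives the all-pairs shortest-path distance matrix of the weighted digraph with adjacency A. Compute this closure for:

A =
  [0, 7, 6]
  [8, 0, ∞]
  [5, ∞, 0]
Closure =
  [0, 7, 6]
  [8, 0, 14]
  [5, 12, 0]

This is the Floyd-Warshall all-pairs shortest-path computation. For each intermediate vertex k = 0, 1, …, 2, update dist[i][j] ← min(dist[i][j], dist[i][k] + dist[k][j]). The final matrix gives, for each (i, j), the minimum total weight of any directed path from i to j (possibly empty when i = j).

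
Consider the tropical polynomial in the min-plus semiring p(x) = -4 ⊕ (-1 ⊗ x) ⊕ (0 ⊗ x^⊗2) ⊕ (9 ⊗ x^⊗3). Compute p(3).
p(3) = -4

A tropical monomial a ⊗ x^⊗i evaluates to a + i · x. Evaluating each term at x = 3:
  Term 0 contributes -4 + 0 · 3 = -4
  Term 1 contributes -1 + 1 · 3 = 2
  Term 2 contributes 0 + 2 · 3 = 6
  Term 3 contributes 9 + 3 · 3 = 18
p(3) = ⊕ of these = min[-4, 2, 6, 18] = -4.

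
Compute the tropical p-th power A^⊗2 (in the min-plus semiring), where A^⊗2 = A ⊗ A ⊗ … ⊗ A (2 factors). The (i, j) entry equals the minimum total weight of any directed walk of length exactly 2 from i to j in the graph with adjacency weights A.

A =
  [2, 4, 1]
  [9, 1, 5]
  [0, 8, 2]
A^⊗2 =
  [1, 5, 3]
  [5, 2, 6]
  [2, 4, 1]

Each entry (A^⊗2)_ij equals the minimum over all length-2 walks i = v_0 → v_1 → … → v_2 = j of Σ_t A[v_t][v_{t+1}]. For example, for (i, j) = (0, 2) we minimise over 3 possible intermediate vertex sequences; the minimum is 3, attained along the walk 0 → 0 → 2.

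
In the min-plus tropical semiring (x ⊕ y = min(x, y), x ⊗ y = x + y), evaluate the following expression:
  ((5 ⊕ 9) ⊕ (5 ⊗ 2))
((5 ⊕ 9) ⊕ (5 ⊗ 2)) = 5

Expand innermost to outermost. Recall ⊕ takes the minimum of its arguments and ⊗ takes their sum. Working out the expression ((5 ⊕ 9) ⊕ (5 ⊗ 2)) gives 5.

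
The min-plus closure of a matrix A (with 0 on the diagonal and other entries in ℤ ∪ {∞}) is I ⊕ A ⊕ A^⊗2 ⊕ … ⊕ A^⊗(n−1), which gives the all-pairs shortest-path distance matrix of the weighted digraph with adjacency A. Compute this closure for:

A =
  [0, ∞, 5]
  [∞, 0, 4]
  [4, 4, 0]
Closure =
  [0, 9, 5]
  [8, 0, 4]
  [4, 4, 0]

This is the Floyd-Warshall all-pairs shortest-path computation. For each intermediate vertex k = 0, 1, …, 2, update dist[i][j] ← min(dist[i][j], dist[i][k] + dist[k][j]). The final matrix gives, for each (i, j), the minimum total weight of any directed path from i to j (possibly empty when i = j).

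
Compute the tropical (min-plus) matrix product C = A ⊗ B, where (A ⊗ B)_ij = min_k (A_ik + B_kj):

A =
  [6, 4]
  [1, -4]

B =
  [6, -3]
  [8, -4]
A ⊗ B =
  [12, 0]
  [4, -8]

Apply the min-plus product entry-by-entry:
  C[0][0] = min over k of (A[0][0] + B[0][0] = 6 + 6 = 12, A[0][1] + B[1][0] = 4 + 8 = 12) = 12 (attained at k = 0)
  C[0][1] = min over k of (A[0][0] + B[0][1] = 6 + -3 = 3, A[0][1] + B[1][1] = 4 + -4 = 0) = 0 (attained at k = 1)
  C[1][0] = min over k of (A[1][0] + B[0][0] = 1 + 6 = 7, A[1][1] + B[1][0] = -4 + 8 = 4) = 4 (attained at k = 1)
  C[1][1] = min over k of (A[1][0] + B[0][1] = 1 + -3 = -2, A[1][1] + B[1][1] = -4 + -4 = -8) = -8 (attained at k = 1)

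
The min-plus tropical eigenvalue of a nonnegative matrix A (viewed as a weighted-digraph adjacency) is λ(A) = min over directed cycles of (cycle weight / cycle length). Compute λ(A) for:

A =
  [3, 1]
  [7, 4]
λ(A) = 3

Enumerate directed cycles and compute their means (weight / length). Sample:
  cycle 0 → 0: weight = 3, length = 1, mean = 3/1 ≈ 3.000
  cycle 1 → 1: weight = 4, length = 1, mean = 4/1 ≈ 4.000
  cycle 0 → 1 → 0: weight = 8, length = 2, mean = 8/2 ≈ 4.000
  cycle 1 → 0 → 1: weight = 8, length = 2, mean = 8/2 ≈ 4.000
Minimum mean = 3.000, attained e.g. along the cycle 0 → 0 with weight 3 and length 1. So λ(A) = 3/1 = 3.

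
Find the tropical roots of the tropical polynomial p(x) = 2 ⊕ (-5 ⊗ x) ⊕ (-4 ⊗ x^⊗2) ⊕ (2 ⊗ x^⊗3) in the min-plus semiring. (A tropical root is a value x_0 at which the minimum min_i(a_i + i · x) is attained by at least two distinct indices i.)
Roots: {-6, -1, 7}

Each tropical root is a break point of the lower envelope of the lines y = a_i + i · x (there are 4 lines, with slopes 0, 1, ..., 3). Only the lines that attain the minimum somewhere contribute to roots; other lines are dominated. Here the surviving (envelope) indices are i = 3, i = 2, i = 1, i = 0.
Intersections between consecutive envelope lines give the roots: for adjacent envelope indices i < j the intersection is x = (a_i − a_j) / (j − i). Reading off the sorted break points: {-6, -1, 7}.
Verification: at each break x_0, at least two indices attain the minimum of min_i(a_i + i · x_0).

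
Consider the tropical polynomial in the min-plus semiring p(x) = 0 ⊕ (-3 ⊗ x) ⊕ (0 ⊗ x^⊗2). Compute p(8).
p(8) = 0

A tropical monomial a ⊗ x^⊗i evaluates to a + i · x. Evaluating each term at x = 8:
  Term 0 contributes 0 + 0 · 8 = 0
  Term 1 contributes -3 + 1 · 8 = 5
  Term 2 contributes 0 + 2 · 8 = 16
p(8) = ⊕ of these = min[0, 5, 16] = 0.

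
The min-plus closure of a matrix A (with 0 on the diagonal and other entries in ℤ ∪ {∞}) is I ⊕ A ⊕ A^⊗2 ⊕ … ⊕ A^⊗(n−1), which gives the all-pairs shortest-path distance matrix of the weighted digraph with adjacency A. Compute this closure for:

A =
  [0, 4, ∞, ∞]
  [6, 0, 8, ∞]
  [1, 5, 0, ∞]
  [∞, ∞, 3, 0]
Closure =
  [0, 4, 12, ∞]
  [6, 0, 8, ∞]
  [1, 5, 0, ∞]
  [4, 8, 3, 0]

This is the Floyd-Warshall all-pairs shortest-path computation. For each intermediate vertex k = 0, 1, …, 3, update dist[i][j] ← min(dist[i][j], dist[i][k] + dist[k][j]). The final matrix gives, for each (i, j), the minimum total weight of any directed path from i to j (possibly empty when i = j).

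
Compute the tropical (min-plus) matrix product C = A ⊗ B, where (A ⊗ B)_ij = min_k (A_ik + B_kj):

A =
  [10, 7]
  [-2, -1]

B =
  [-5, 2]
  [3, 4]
A ⊗ B =
  [5, 11]
  [-7, 0]

Apply the min-plus product entry-by-entry:
  C[0][0] = min over k of (A[0][0] + B[0][0] = 10 + -5 = 5, A[0][1] + B[1][0] = 7 + 3 = 10) = 5 (attained at k = 0)
  C[0][1] = min over k of (A[0][0] + B[0][1] = 10 + 2 = 12, A[0][1] + B[1][1] = 7 + 4 = 11) = 11 (attained at k = 1)
  C[1][0] = min over k of (A[1][0] + B[0][0] = -2 + -5 = -7, A[1][1] + B[1][0] = -1 + 3 = 2) = -7 (attained at k = 0)
  C[1][1] = min over k of (A[1][0] + B[0][1] = -2 + 2 = 0, A[1][1] + B[1][1] = -1 + 4 = 3) = 0 (attained at k = 0)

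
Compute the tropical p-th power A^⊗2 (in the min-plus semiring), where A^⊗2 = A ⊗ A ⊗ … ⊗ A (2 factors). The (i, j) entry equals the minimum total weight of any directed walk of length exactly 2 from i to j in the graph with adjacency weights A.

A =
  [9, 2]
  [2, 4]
A^⊗2 =
  [4, 6]
  [6, 4]

Each entry (A^⊗2)_ij equals the minimum over all length-2 walks i = v_0 → v_1 → … → v_2 = j of Σ_t A[v_t][v_{t+1}]. For example, for (i, j) = (0, 1) we minimise over 2 possible intermediate vertex sequences; the minimum is 6, attained along the walk 0 → 1 → 1.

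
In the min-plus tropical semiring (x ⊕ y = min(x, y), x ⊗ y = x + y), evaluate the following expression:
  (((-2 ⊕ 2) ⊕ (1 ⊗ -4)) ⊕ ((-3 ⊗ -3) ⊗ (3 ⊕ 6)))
(((-2 ⊕ 2) ⊕ (1 ⊗ -4)) ⊕ ((-3 ⊗ -3) ⊗ (3 ⊕ 6))) = -3

Expand innermost to outermost. Recall ⊕ takes the minimum of its arguments and ⊗ takes their sum. Working out the expression (((-2 ⊕ 2) ⊕ (1 ⊗ -4)) ⊕ ((-3 ⊗ -3) ⊗ (3 ⊕ 6))) gives -3.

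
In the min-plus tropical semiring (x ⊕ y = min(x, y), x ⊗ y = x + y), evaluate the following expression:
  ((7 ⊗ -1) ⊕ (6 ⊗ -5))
((7 ⊗ -1) ⊕ (6 ⊗ -5)) = 1

Expand innermost to outermost. Recall ⊕ takes the minimum of its arguments and ⊗ takes their sum. Working out the expression ((7 ⊗ -1) ⊕ (6 ⊗ -5)) gives 1.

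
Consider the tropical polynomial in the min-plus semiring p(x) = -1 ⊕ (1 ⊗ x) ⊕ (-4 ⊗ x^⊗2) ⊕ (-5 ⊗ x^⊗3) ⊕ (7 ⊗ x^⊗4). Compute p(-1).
p(-1) = -8

A tropical monomial a ⊗ x^⊗i evaluates to a + i · x. Evaluating each term at x = -1:
  Term 0 contributes -1 + 0 · -1 = -1
  Term 1 contributes 1 + 1 · -1 = 0
  Term 2 contributes -4 + 2 · -1 = -6
  Term 3 contributes -5 + 3 · -1 = -8
  Term 4 contributes 7 + 4 · -1 = 3
p(-1) = ⊕ of these = min[-1, 0, -6, -8, 3] = -8.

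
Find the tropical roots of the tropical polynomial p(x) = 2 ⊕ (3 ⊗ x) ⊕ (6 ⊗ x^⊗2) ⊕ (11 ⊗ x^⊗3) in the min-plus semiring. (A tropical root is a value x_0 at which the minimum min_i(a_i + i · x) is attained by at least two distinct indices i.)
Roots: {-5, -3, -1}

Each tropical root is a break point of the lower envelope of the lines y = a_i + i · x (there are 4 lines, with slopes 0, 1, ..., 3). Only the lines that attain the minimum somewhere contribute to roots; other lines are dominated. Here the surviving (envelope) indices are i = 3, i = 2, i = 1, i = 0.
Intersections between consecutive envelope lines give the roots: for adjacent envelope indices i < j the intersection is x = (a_i − a_j) / (j − i). Reading off the sorted break points: {-5, -3, -1}.
Verification: at each break x_0, at least two indices attain the minimum of min_i(a_i + i · x_0).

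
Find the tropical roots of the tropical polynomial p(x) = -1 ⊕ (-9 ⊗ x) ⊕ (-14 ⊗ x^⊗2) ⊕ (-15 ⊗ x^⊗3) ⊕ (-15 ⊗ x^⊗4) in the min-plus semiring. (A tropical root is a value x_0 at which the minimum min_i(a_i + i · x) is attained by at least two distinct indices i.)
Roots: {0, 1, 5, 8}

Each tropical root is a break point of the lower envelope of the lines y = a_i + i · x (there are 5 lines, with slopes 0, 1, ..., 4). Only the lines that attain the minimum somewhere contribute to roots; other lines are dominated. Here the surviving (envelope) indices are i = 4, i = 3, i = 2, i = 1, i = 0.
Intersections between consecutive envelope lines give the roots: for adjacent envelope indices i < j the intersection is x = (a_i − a_j) / (j − i). Reading off the sorted break points: {0, 1, 5, 8}.
Verification: at each break x_0, at least two indices attain the minimum of min_i(a_i + i · x_0).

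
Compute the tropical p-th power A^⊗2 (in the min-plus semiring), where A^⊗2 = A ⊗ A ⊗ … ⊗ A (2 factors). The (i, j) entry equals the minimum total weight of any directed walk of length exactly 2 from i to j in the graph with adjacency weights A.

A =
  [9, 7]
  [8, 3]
A^⊗2 =
  [15, 10]
  [11, 6]

Each entry (A^⊗2)_ij equals the minimum over all length-2 walks i = v_0 → v_1 → … → v_2 = j of Σ_t A[v_t][v_{t+1}]. For example, for (i, j) = (0, 1) we minimise over 2 possible intermediate vertex sequences; the minimum is 10, attained along the walk 0 → 1 → 1.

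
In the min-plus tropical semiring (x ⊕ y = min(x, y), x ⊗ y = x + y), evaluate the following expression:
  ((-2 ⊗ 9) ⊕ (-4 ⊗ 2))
((-2 ⊗ 9) ⊕ (-4 ⊗ 2)) = -2

Expand innermost to outermost. Recall ⊕ takes the minimum of its arguments and ⊗ takes their sum. Working out the expression ((-2 ⊗ 9) ⊕ (-4 ⊗ 2)) gives -2.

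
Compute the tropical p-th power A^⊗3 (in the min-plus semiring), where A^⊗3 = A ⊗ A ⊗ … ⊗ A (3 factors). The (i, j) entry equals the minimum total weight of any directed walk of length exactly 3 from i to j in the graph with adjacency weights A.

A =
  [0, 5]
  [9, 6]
A^⊗3 =
  [0, 5]
  [9, 14]

Each entry (A^⊗3)_ij equals the minimum over all length-3 walks i = v_0 → v_1 → … → v_3 = j of Σ_t A[v_t][v_{t+1}]. For example, for (i, j) = (0, 1) we minimise over 4 possible intermediate vertex sequences; the minimum is 5, attained along the walk 0 → 0 → 0 → 1.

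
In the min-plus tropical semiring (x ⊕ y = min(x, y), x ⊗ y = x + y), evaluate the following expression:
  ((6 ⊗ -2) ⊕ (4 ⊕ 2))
((6 ⊗ -2) ⊕ (4 ⊕ 2)) = 2

Expand innermost to outermost. Recall ⊕ takes the minimum of its arguments and ⊗ takes their sum. Working out the expression ((6 ⊗ -2) ⊕ (4 ⊕ 2)) gives 2.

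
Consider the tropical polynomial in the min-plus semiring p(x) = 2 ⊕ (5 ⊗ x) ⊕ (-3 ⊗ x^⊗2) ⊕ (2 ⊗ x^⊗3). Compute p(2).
p(2) = 1

A tropical monomial a ⊗ x^⊗i evaluates to a + i · x. Evaluating each term at x = 2:
  Term 0 contributes 2 + 0 · 2 = 2
  Term 1 contributes 5 + 1 · 2 = 7
  Term 2 contributes -3 + 2 · 2 = 1
  Term 3 contributes 2 + 3 · 2 = 8
p(2) = ⊕ of these = min[2, 7, 1, 8] = 1.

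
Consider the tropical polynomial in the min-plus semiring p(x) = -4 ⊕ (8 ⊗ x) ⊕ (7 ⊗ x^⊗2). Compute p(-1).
p(-1) = -4

A tropical monomial a ⊗ x^⊗i evaluates to a + i · x. Evaluating each term at x = -1:
  Term 0 contributes -4 + 0 · -1 = -4
  Term 1 contributes 8 + 1 · -1 = 7
  Term 2 contributes 7 + 2 · -1 = 5
p(-1) = ⊕ of these = min[-4, 7, 5] = -4.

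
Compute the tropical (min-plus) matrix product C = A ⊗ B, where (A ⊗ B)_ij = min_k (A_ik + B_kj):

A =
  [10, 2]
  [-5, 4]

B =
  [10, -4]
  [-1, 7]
A ⊗ B =
  [1, 6]
  [3, -9]

Apply the min-plus product entry-by-entry:
  C[0][0] = min over k of (A[0][0] + B[0][0] = 10 + 10 = 20, A[0][1] + B[1][0] = 2 + -1 = 1) = 1 (attained at k = 1)
  C[0][1] = min over k of (A[0][0] + B[0][1] = 10 + -4 = 6, A[0][1] + B[1][1] = 2 + 7 = 9) = 6 (attained at k = 0)
  C[1][0] = min over k of (A[1][0] + B[0][0] = -5 + 10 = 5, A[1][1] + B[1][0] = 4 + -1 = 3) = 3 (attained at k = 1)
  C[1][1] = min over k of (A[1][0] + B[0][1] = -5 + -4 = -9, A[1][1] + B[1][1] = 4 + 7 = 11) = -9 (attained at k = 0)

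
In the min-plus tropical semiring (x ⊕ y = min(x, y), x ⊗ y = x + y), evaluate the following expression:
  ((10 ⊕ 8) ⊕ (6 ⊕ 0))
((10 ⊕ 8) ⊕ (6 ⊕ 0)) = 0

Expand innermost to outermost. Recall ⊕ takes the minimum of its arguments and ⊗ takes their sum. Working out the expression ((10 ⊕ 8) ⊕ (6 ⊕ 0)) gives 0.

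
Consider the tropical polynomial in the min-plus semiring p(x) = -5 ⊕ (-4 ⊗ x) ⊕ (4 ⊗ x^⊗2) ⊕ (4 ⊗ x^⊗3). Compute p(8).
p(8) = -5

A tropical monomial a ⊗ x^⊗i evaluates to a + i · x. Evaluating each term at x = 8:
  Term 0 contributes -5 + 0 · 8 = -5
  Term 1 contributes -4 + 1 · 8 = 4
  Term 2 contributes 4 + 2 · 8 = 20
  Term 3 contributes 4 + 3 · 8 = 28
p(8) = ⊕ of these = min[-5, 4, 20, 28] = -5.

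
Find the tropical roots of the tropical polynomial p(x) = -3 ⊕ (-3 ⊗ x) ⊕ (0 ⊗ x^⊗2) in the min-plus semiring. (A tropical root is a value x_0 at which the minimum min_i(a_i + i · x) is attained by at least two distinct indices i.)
Roots: {-3, 0}

Each tropical root is a break point of the lower envelope of the lines y = a_i + i · x (there are 3 lines, with slopes 0, 1, ..., 2). Only the lines that attain the minimum somewhere contribute to roots; other lines are dominated. Here the surviving (envelope) indices are i = 2, i = 1, i = 0.
Intersections between consecutive envelope lines give the roots: for adjacent envelope indices i < j the intersection is x = (a_i − a_j) / (j − i). Reading off the sorted break points: {-3, 0}.
Verification: at each break x_0, at least two indices attain the minimum of min_i(a_i + i · x_0).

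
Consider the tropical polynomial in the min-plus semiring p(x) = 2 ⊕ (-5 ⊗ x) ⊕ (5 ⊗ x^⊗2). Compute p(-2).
p(-2) = -7

A tropical monomial a ⊗ x^⊗i evaluates to a + i · x. Evaluating each term at x = -2:
  Term 0 contributes 2 + 0 · -2 = 2
  Term 1 contributes -5 + 1 · -2 = -7
  Term 2 contributes 5 + 2 · -2 = 1
p(-2) = ⊕ of these = min[2, -7, 1] = -7.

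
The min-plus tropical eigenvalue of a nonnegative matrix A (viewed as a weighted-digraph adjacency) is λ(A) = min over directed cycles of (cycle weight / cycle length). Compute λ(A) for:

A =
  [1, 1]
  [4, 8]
λ(A) = 1

Enumerate directed cycles and compute their means (weight / length). Sample:
  cycle 0 → 0: weight = 1, length = 1, mean = 1/1 ≈ 1.000
  cycle 1 → 1: weight = 8, length = 1, mean = 8/1 ≈ 8.000
  cycle 0 → 1 → 0: weight = 5, length = 2, mean = 5/2 ≈ 2.500
  cycle 1 → 0 → 1: weight = 5, length = 2, mean = 5/2 ≈ 2.500
Minimum mean = 1.000, attained e.g. along the cycle 0 → 0 with weight 1 and length 1. So λ(A) = 1/1 = 1.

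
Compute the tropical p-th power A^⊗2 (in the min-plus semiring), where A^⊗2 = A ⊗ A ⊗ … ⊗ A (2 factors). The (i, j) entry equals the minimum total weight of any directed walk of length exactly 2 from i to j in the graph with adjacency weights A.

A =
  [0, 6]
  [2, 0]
A^⊗2 =
  [0, 6]
  [2, 0]

Each entry (A^⊗2)_ij equals the minimum over all length-2 walks i = v_0 → v_1 → … → v_2 = j of Σ_t A[v_t][v_{t+1}]. For example, for (i, j) = (0, 1) we minimise over 2 possible intermediate vertex sequences; the minimum is 6, attained along the walk 0 → 0 → 1.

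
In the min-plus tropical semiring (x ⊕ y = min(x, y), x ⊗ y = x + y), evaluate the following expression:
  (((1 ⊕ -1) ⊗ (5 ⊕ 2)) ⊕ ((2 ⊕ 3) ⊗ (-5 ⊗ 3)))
(((1 ⊕ -1) ⊗ (5 ⊕ 2)) ⊕ ((2 ⊕ 3) ⊗ (-5 ⊗ 3))) = 0

Expand innermost to outermost. Recall ⊕ takes the minimum of its arguments and ⊗ takes their sum. Working out the expression (((1 ⊕ -1) ⊗ (5 ⊕ 2)) ⊕ ((2 ⊕ 3) ⊗ (-5 ⊗ 3))) gives 0.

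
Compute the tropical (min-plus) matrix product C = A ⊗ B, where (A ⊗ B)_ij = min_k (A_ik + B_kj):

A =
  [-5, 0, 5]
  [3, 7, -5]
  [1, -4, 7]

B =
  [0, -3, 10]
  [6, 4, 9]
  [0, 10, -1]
A ⊗ B =
  [-5, -8, 4]
  [-5, 0, -6]
  [1, -2, 5]

Apply the min-plus product entry-by-entry:
  C[0][0] = min over k of (A[0][0] + B[0][0] = -5 + 0 = -5, A[0][1] + B[1][0] = 0 + 6 = 6, A[0][2] + B[2][0] = 5 + 0 = 5) = -5 (attained at k = 0)
  C[0][1] = min over k of (A[0][0] + B[0][1] = -5 + -3 = -8, A[0][1] + B[1][1] = 0 + 4 = 4, A[0][2] + B[2][1] = 5 + 10 = 15) = -8 (attained at k = 0)
  C[0][2] = min over k of (A[0][0] + B[0][2] = -5 + 10 = 5, A[0][1] + B[1][2] = 0 + 9 = 9, A[0][2] + B[2][2] = 5 + -1 = 4) = 4 (attained at k = 2)
  C[1][0] = min over k of (A[1][0] + B[0][0] = 3 + 0 = 3, A[1][1] + B[1][0] = 7 + 6 = 13, A[1][2] + B[2][0] = -5 + 0 = -5) = -5 (attained at k = 2)
  C[1][1] = min over k of (A[1][0] + B[0][1] = 3 + -3 = 0, A[1][1] + B[1][1] = 7 + 4 = 11, A[1][2] + B[2][1] = -5 + 10 = 5) = 0 (attained at k = 0)
  C[1][2] = min over k of (A[1][0] + B[0][2] = 3 + 10 = 13, A[1][1] + B[1][2] = 7 + 9 = 16, A[1][2] + B[2][2] = -5 + -1 = -6) = -6 (attained at k = 2)
  C[2][0] = min over k of (A[2][0] + B[0][0] = 1 + 0 = 1, A[2][1] + B[1][0] = -4 + 6 = 2, A[2][2] + B[2][0] = 7 + 0 = 7) = 1 (attained at k = 0)
  C[2][1] = min over k of (A[2][0] + B[0][1] = 1 + -3 = -2, A[2][1] + B[1][1] = -4 + 4 = 0, A[2][2] + B[2][1] = 7 + 10 = 17) = -2 (attained at k = 0)
  C[2][2] = min over k of (A[2][0] + B[0][2] = 1 + 10 = 11, A[2][1] + B[1][2] = -4 + 9 = 5, A[2][2] + B[2][2] = 7 + -1 = 6) = 5 (attained at k = 1)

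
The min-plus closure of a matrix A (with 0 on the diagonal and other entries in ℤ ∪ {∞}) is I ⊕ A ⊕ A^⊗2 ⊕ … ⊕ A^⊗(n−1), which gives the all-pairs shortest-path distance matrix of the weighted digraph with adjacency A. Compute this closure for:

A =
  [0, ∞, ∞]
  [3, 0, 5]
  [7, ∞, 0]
Closure =
  [0, ∞, ∞]
  [3, 0, 5]
  [7, ∞, 0]

This is the Floyd-Warshall all-pairs shortest-path computation. For each intermediate vertex k = 0, 1, …, 2, update dist[i][j] ← min(dist[i][j], dist[i][k] + dist[k][j]). The final matrix gives, for each (i, j), the minimum total weight of any directed path from i to j (possibly empty when i = j).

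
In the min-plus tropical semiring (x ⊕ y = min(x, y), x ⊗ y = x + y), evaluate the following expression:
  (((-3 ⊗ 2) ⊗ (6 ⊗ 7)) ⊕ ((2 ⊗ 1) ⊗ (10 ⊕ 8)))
(((-3 ⊗ 2) ⊗ (6 ⊗ 7)) ⊕ ((2 ⊗ 1) ⊗ (10 ⊕ 8))) = 11

Expand innermost to outermost. Recall ⊕ takes the minimum of its arguments and ⊗ takes their sum. Working out the expression (((-3 ⊗ 2) ⊗ (6 ⊗ 7)) ⊕ ((2 ⊗ 1) ⊗ (10 ⊕ 8))) gives 11.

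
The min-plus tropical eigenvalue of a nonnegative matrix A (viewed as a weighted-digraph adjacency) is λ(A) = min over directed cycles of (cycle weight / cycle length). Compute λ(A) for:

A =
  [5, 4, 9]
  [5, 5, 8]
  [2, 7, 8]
λ(A) = 9/2

Enumerate directed cycles and compute their means (weight / length). Sample:
  cycle 0 → 0: weight = 5, length = 1, mean = 5/1 ≈ 5.000
  cycle 1 → 1: weight = 5, length = 1, mean = 5/1 ≈ 5.000
  cycle 2 → 2: weight = 8, length = 1, mean = 8/1 ≈ 8.000
  cycle 0 → 1 → 0: weight = 9, length = 2, mean = 9/2 ≈ 4.500
  cycle 0 → 2 → 0: weight = 11, length = 2, mean = 11/2 ≈ 5.500
  cycle 1 → 0 → 1: weight = 9, length = 2, mean = 9/2 ≈ 4.500
Minimum mean = 4.500, attained e.g. along the cycle 0 → 1 → 0 with weight 9 and length 2. So λ(A) = 9/2 = 9/2.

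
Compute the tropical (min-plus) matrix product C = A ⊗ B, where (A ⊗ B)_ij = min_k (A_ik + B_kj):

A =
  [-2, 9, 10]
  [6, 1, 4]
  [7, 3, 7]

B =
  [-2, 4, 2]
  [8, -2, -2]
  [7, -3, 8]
A ⊗ B =
  [-4, 2, 0]
  [4, -1, -1]
  [5, 1, 1]

Apply the min-plus product entry-by-entry:
  C[0][0] = min over k of (A[0][0] + B[0][0] = -2 + -2 = -4, A[0][1] + B[1][0] = 9 + 8 = 17, A[0][2] + B[2][0] = 10 + 7 = 17) = -4 (attained at k = 0)
  C[0][1] = min over k of (A[0][0] + B[0][1] = -2 + 4 = 2, A[0][1] + B[1][1] = 9 + -2 = 7, A[0][2] + B[2][1] = 10 + -3 = 7) = 2 (attained at k = 0)
  C[0][2] = min over k of (A[0][0] + B[0][2] = -2 + 2 = 0, A[0][1] + B[1][2] = 9 + -2 = 7, A[0][2] + B[2][2] = 10 + 8 = 18) = 0 (attained at k = 0)
  C[1][0] = min over k of (A[1][0] + B[0][0] = 6 + -2 = 4, A[1][1] + B[1][0] = 1 + 8 = 9, A[1][2] + B[2][0] = 4 + 7 = 11) = 4 (attained at k = 0)
  C[1][1] = min over k of (A[1][0] + B[0][1] = 6 + 4 = 10, A[1][1] + B[1][1] = 1 + -2 = -1, A[1][2] + B[2][1] = 4 + -3 = 1) = -1 (attained at k = 1)
  C[1][2] = min over k of (A[1][0] + B[0][2] = 6 + 2 = 8, A[1][1] + B[1][2] = 1 + -2 = -1, A[1][2] + B[2][2] = 4 + 8 = 12) = -1 (attained at k = 1)
  C[2][0] = min over k of (A[2][0] + B[0][0] = 7 + -2 = 5, A[2][1] + B[1][0] = 3 + 8 = 11, A[2][2] + B[2][0] = 7 + 7 = 14) = 5 (attained at k = 0)
  C[2][1] = min over k of (A[2][0] + B[0][1] = 7 + 4 = 11, A[2][1] + B[1][1] = 3 + -2 = 1, A[2][2] + B[2][1] = 7 + -3 = 4) = 1 (attained at k = 1)
  C[2][2] = min over k of (A[2][0] + B[0][2] = 7 + 2 = 9, A[2][1] + B[1][2] = 3 + -2 = 1, A[2][2] + B[2][2] = 7 + 8 = 15) = 1 (attained at k = 1)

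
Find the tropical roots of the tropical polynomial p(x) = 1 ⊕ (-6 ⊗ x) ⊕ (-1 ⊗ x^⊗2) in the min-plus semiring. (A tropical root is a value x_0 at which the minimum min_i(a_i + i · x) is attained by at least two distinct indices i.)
Roots: {-5, 7}

Each tropical root is a break point of the lower envelope of the lines y = a_i + i · x (there are 3 lines, with slopes 0, 1, ..., 2). Only the lines that attain the minimum somewhere contribute to roots; other lines are dominated. Here the surviving (envelope) indices are i = 2, i = 1, i = 0.
Intersections between consecutive envelope lines give the roots: for adjacent envelope indices i < j the intersection is x = (a_i − a_j) / (j − i). Reading off the sorted break points: {-5, 7}.
Verification: at each break x_0, at least two indices attain the minimum of min_i(a_i + i · x_0).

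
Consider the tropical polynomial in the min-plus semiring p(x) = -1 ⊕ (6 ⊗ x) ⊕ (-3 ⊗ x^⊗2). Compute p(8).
p(8) = -1

A tropical monomial a ⊗ x^⊗i evaluates to a + i · x. Evaluating each term at x = 8:
  Term 0 contributes -1 + 0 · 8 = -1
  Term 1 contributes 6 + 1 · 8 = 14
  Term 2 contributes -3 + 2 · 8 = 13
p(8) = ⊕ of these = min[-1, 14, 13] = -1.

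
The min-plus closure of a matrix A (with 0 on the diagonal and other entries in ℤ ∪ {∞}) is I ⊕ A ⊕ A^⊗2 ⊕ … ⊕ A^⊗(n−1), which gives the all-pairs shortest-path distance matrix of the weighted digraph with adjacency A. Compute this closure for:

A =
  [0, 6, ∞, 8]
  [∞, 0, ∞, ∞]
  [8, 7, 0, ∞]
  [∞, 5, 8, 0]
Closure =
  [0, 6, 16, 8]
  [∞, 0, ∞, ∞]
  [8, 7, 0, 16]
  [16, 5, 8, 0]

This is the Floyd-Warshall all-pairs shortest-path computation. For each intermediate vertex k = 0, 1, …, 3, update dist[i][j] ← min(dist[i][j], dist[i][k] + dist[k][j]). The final matrix gives, for each (i, j), the minimum total weight of any directed path from i to j (possibly empty when i = j).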